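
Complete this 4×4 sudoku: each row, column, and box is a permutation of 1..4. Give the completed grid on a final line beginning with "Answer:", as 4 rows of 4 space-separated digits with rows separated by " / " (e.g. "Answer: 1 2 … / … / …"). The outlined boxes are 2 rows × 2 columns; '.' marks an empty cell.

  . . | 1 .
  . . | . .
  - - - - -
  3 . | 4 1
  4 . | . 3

Step 1. [r1c1∈{2}] r1c1 has the single candidate 2, so r1c1=2.
Step 2. [r1c4∈{4}] r1c4 has the single candidate 4, so r1c4=4.
Step 3. [r2c2∈{1,3,4}] 4 has one home in row 2: r2c2 ⇒ r2c2=4.
Step 4. [r4c3∈{2}] only 2 remains possible at r4c3. So r4c3=2.
Step 5. [r2c1∈{1}] r2c1 is down to just 1. So r2c1=1.
Step 6. [r2c3∈{3}] nothing but 3 survives at r2c3 ⇒ r2c3=3.
Step 7. [r4c2∈{1}] only 1 remains possible at r4c2. So r4c2=1.
Step 8. [r1c2∈{3}] only 3 remains possible at r1c2 ⇒ r1c2=3.
Step 9. [r3c2∈{2}] r3c2's peers cover all but 2. So r3c2=2.
Step 10. [r2c4∈{2}] r2c4 is down to just 2 ⇒ r2c4=2.

Answer: 2 3 1 4 / 1 4 3 2 / 3 2 4 1 / 4 1 2 3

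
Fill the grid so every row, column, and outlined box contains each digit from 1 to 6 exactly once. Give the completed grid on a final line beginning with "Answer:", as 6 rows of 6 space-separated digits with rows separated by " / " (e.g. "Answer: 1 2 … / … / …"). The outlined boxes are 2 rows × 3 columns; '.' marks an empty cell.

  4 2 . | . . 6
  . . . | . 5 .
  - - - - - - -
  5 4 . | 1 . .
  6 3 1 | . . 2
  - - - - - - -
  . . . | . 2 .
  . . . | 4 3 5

Step 1. [r1c4∈{3}] only 3 remains possible at r1c4, so r1c4=3.
Step 2. [r5c6∈{1}] nothing but 1 survives at r5c6. So r5c6=1.
Step 3. [r5c3∈{3,4,5,6}] in row 5, 4 fits only at r5c3 ⇒ r5c3=4.
Step 4. [r2c3∈{3,6}] col 3 places 3 nowhere but r2c3. So r2c3=3.
Step 5. [r6c3∈{2,6}] across col 3, 6 lands solely at r6c3. So r6c3=6.
Step 6. [r2c1∈{1}] r2c1 has the single candidate 1 ⇒ r2c1=1.
Step 7. [r4c4∈{5}] nothing but 5 survives at r4c4 ⇒ r4c4=5.
Step 8. [r5c2∈{5}] r5c2 is down to just 5 ⇒ r5c2=5.
Step 9. [r1c5∈{1}] nothing but 1 survives at r1c5 ⇒ r1c5=1.
Step 10. [r3c6∈{3}] nothing but 3 survives at r3c6, so r3c6=3.
Step 11. [r3c5∈{6}] r3c5's peers cover all but 6. So r3c5=6.
Step 12. [r3c3∈{2}] r3c3 is down to just 2, so r3c3=2.
Step 13. [r6c1∈{2}] r6c1 is down to just 2, so r6c1=2.
Step 14. [r2c2∈{6}] r2c2 is down to just 6 ⇒ r2c2=6.
Step 15. [r6c2∈{1}] only 1 remains possible at r6c2, so r6c2=1.
Step 16. [r5c1∈{3}] r5c1 is down to just 3. So r5c1=3.
Step 17. [r2c6∈{4}] r2c6 has the single candidate 4 ⇒ r2c6=4.
Step 18. [r1c3∈{5}] r1c3 has the single candidate 5, so r1c3=5.
Step 19. [r4c5∈{4}] r4c5 is down to just 4, so r4c5=4.
Step 20. [r2c4∈{2}] nothing but 2 survives at r2c4 ⇒ r2c4=2.
Step 21. [r5c4∈{6}] r5c4 has the single candidate 6 ⇒ r5c4=6.

Answer: 4 2 5 3 1 6 / 1 6 3 2 5 4 / 5 4 2 1 6 3 / 6 3 1 5 4 2 / 3 5 4 6 2 1 / 2 1 6 4 3 5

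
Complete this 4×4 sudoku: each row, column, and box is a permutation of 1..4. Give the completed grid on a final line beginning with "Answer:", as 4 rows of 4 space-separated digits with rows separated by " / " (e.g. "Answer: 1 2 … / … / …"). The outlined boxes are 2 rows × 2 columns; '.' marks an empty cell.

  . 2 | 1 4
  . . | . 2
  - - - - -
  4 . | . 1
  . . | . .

Step 1. [r3c2∈{3}] only 3 remains possible at r3c2, so r3c2=3.
Step 2. [r4c1∈{1,2}] across col 1, 2 lands solely at r4c1. So r4c1=2.
Step 3. [r2c1∈{1,3}] col 1 places 1 nowhere but r2c1. So r2c1=1.
Step 4. [r4c3∈{3,4}] row 4 places 4 nowhere but r4c3, so r4c3=4.
Step 5. [r4c4∈{3}] only 3 remains possible at r4c4 ⇒ r4c4=3.
Step 6. [r1c1∈{3}] r1c1 is down to just 3. So r1c1=3.
Step 7. [r2c2∈{4}] r2c2 is down to just 4 ⇒ r2c2=4.
Step 8. [r2c3∈{3}] r2c3 has the single candidate 3. So r2c3=3.
Step 9. [r4c2∈{1}] only 1 remains possible at r4c2. So r4c2=1.
Step 10. [r3c3∈{2}] nothing but 2 survives at r3c3 ⇒ r3c3=2.

Answer: 3 2 1 4 / 1 4 3 2 / 4 3 2 1 / 2 1 4 3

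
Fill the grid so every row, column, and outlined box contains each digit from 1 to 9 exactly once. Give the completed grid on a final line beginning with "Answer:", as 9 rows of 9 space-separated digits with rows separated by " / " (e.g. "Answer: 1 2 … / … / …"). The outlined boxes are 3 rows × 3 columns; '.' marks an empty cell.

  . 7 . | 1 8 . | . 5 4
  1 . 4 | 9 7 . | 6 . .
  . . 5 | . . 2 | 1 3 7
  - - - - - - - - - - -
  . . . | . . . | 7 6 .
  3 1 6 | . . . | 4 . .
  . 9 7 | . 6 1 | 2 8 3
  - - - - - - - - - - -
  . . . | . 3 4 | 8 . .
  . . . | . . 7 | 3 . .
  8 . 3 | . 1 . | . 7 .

Step 1. [r9c7∈{5,9}] across col 7, 5 lands solely at r9c7. So r9c7=5.
Step 2. [r5c8∈{9}] r5c8's peers cover all but 9. So r5c8=9.
Step 3. [r9c2∈{2,4,6}] r9c2 is the only open cell in row 9 admitting 4 ⇒ r9c2=4.
Step 4. [r4c4∈{2,3,4,5,8}] in col 4, 3 fits only at r4c4. So r4c4=3.
Step 5. [r3c1∈{6,9}] across row 3, 9 lands solely at r3c1, so r3c1=9.
Step 6. [r1c3∈{2}] nothing but 2 survives at r1c3, so r1c3=2.
Step 7. [r1c1∈{6}] nothing but 6 survives at r1c1 ⇒ r1c1=6.
Step 8. [r9c6∈{6,9}] in col 6, 6 fits only at r9c6. So r9c6=6.
Step 9. [r8c5∈{2,5,9}] box 8 places 9 nowhere but r8c5 ⇒ r8c5=9.
Step 10. [r5c9∈{5}] r5c9 has the single candidate 5. So r5c9=5.
Step 11. [r4c5∈{2,4,5}] 5 has one home in col 5: r4c5. So r4c5=5.
Step 12. [r9c4∈{2}] only 2 remains possible at r9c4, so r9c4=2.
Step 13. [r2c8∈{2}] r2c8 has the single candidate 2. So r2c8=2.
Step 14. [r7c8∈{1}] r7c8's peers cover all but 1 ⇒ r7c8=1.
Step 15. [r6c1∈{4,5}] r6c1 is the only open cell in row 6 admitting 5. So r6c1=5.
Step 16. [r8c1∈{2}] only 2 remains possible at r8c1, so r8c1=2.
Step 17. [r8c4∈{5,8}] r8c4 is the only open cell in row 8 admitting 8, so r8c4=8.
Step 18. [r8c2∈{5,6}] in row 8, 5 fits only at r8c2, so r8c2=5.
Step 19. [r4c3∈{8}] only 8 remains possible at r4c3 ⇒ r4c3=8.
Step 20. [r7c9∈{2,6,9}] r7c9 is the only open cell in row 7 admitting 2, so r7c9=2.
Step 21. [r2c2∈{3,8}] r2c2 is the only open cell in col 2 admitting 3, so r2c2=3.
Step 22. [r3c4∈{4,6}] r3c4 is the only open cell in row 3 admitting 6 ⇒ r3c4=6.
Step 23. [r4c1∈{4}] r4c1 has the single candidate 4, so r4c1=4.
Step 24. [r5c6∈{8}] r5c6 has the single candidate 8 ⇒ r5c6=8.
Step 25. [r8c9∈{6}] r8c9 is down to just 6, so r8c9=6.
Step 26. [r7c2∈{6}] r7c2 has the single candidate 6. So r7c2=6.
Step 27. [r5c4∈{7}] only 7 remains possible at r5c4 ⇒ r5c4=7.
Step 28. [r6c4∈{4}] r6c4 has the single candidate 4 ⇒ r6c4=4.
Step 29. [r7c1∈{7}] nothing but 7 survives at r7c1 ⇒ r7c1=7.
Step 30. [r4c9∈{1}] nothing but 1 survives at r4c9 ⇒ r4c9=1.
Step 31. [r3c5∈{4}] nothing but 4 survives at r3c5, so r3c5=4.
Step 32. [r1c6∈{3}] r1c6 has the single candidate 3. So r1c6=3.
Step 33. [r7c3∈{9}] nothing but 9 survives at r7c3 ⇒ r7c3=9.
Step 34. [r4c2∈{2}] only 2 remains possible at r4c2 ⇒ r4c2=2.
Step 35. [r2c6∈{5}] r2c6's peers cover all but 5. So r2c6=5.
Step 36. [r2c9∈{8}] r2c9 is down to just 8. So r2c9=8.
Step 37. [r8c8∈{4}] r8c8 is down to just 4. So r8c8=4.
Step 38. [r8c3∈{1}] nothing but 1 survives at r8c3, so r8c3=1.
Step 39. [r4c6∈{9}] r4c6 has the single candidate 9. So r4c6=9.
Step 40. [r5c5∈{2}] nothing but 2 survives at r5c5 ⇒ r5c5=2.
Step 41. [r1c7∈{9}] r1c7 has the single candidate 9. So r1c7=9.
Step 42. [r9c9∈{9}] only 9 remains possible at r9c9. So r9c9=9.
Step 43. [r3c2∈{8}] nothing but 8 survives at r3c2. So r3c2=8.
Step 44. [r7c4∈{5}] nothing but 5 survives at r7c4 ⇒ r7c4=5.

Answer: 6 7 2 1 8 3 9 5 4 / 1 3 4 9 7 5 6 2 8 / 9 8 5 6 4 2 1 3 7 / 4 2 8 3 5 9 7 6 1 / 3 1 6 7 2 8 4 9 5 / 5 9 7 4 6 1 2 8 3 / 7 6 9 5 3 4 8 1 2 / 2 5 1 8 9 7 3 4 6 / 8 4 3 2 1 6 5 7 9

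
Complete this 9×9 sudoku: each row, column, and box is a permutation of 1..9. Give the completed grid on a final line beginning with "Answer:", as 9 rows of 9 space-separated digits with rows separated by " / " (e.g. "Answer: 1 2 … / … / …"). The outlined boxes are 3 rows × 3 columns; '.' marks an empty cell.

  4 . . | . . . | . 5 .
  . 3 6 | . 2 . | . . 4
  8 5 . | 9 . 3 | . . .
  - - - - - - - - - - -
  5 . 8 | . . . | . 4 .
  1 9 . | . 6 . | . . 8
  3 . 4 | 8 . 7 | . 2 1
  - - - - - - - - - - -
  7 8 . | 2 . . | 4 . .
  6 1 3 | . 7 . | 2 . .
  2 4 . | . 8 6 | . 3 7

Step 1. [r1c5∈{1}] r1c5 is down to just 1 ⇒ r1c5=1.
Step 2. [r5c8∈{7}] r5c8's peers cover all but 7. So r5c8=7.
Step 3. [r5c3∈{2}] r5c3 has the single candidate 2. So r5c3=2.
Step 4. [r3c3∈{1,7}] r3c3 is the only open cell in col 3 admitting 1. So r3c3=1.
Step 5. [r3c8∈{6}] only 6 remains possible at r3c8, so r3c8=6.
Step 6. [r1c3∈{7,9}] in col 3, 7 fits only at r1c3, so r1c3=7.
Step 7. [r7c5∈{3,5,9}] row 7 places 3 nowhere but r7c5 ⇒ r7c5=3.
Step 8. [r4c5∈{9}] r4c5's peers cover all but 9 ⇒ r4c5=9.
Step 9. [r6c7∈{5,6,9}] r6c7 is the only open cell in row 6 admitting 9, so r6c7=9.
Step 10. [r1c9∈{2,3,9}] row 1 places 9 nowhere but r1c9. So r1c9=9.
Step 11. [r8c9∈{5}] r8c9 is down to just 5. So r8c9=5.
Step 12. [r4c9∈{3,6}] r4c9 is the only open cell in col 9 admitting 3. So r4c9=3.
Step 13. [r9c7∈{1}] r9c7 has the single candidate 1 ⇒ r9c7=1.
Step 14. [r9c4∈{5}] nothing but 5 survives at r9c4, so r9c4=5.
Step 15. [r7c8∈{9}] only 9 remains possible at r7c8. So r7c8=9.
Step 16. [r8c4∈{4}] nothing but 4 survives at r8c4, so r8c4=4.
Step 17. [r2c6∈{5,8}] row 2 places 5 nowhere but r2c6 ⇒ r2c6=5.
Step 18. [r8c8∈{8}] nothing but 8 survives at r8c8. So r8c8=8.
Step 19. [r2c7∈{7,8}] across row 2, 8 lands solely at r2c7, so r2c7=8.
Step 20. [r4c4∈{1}] r4c4's peers cover all but 1 ⇒ r4c4=1.
Step 21. [r6c2∈{6}] r6c2's peers cover all but 6, so r6c2=6.
Step 22. [r2c4∈{7}] r2c4's peers cover all but 7. So r2c4=7.
Step 23. [r7c6∈{1}] r7c6 has the single candidate 1. So r7c6=1.
Step 24. [r6c5∈{5}] nothing but 5 survives at r6c5 ⇒ r6c5=5.
Step 25. [r1c7∈{3}] only 3 remains possible at r1c7, so r1c7=3.
Step 26. [r2c1∈{9}] r2c1 is down to just 9, so r2c1=9.
Step 27. [r7c3∈{5}] r7c3 has the single candidate 5, so r7c3=5.
Step 28. [r2c8∈{1}] r2c8 is down to just 1 ⇒ r2c8=1.
Step 29. [r8c6∈{9}] r8c6 is down to just 9, so r8c6=9.
Step 30. [r4c2∈{7}] nothing but 7 survives at r4c2. So r4c2=7.
Step 31. [r7c9∈{6}] r7c9 is down to just 6 ⇒ r7c9=6.
Step 32. [r1c6∈{8}] r1c6 has the single candidate 8, so r1c6=8.
Step 33. [r4c6∈{2}] only 2 remains possible at r4c6 ⇒ r4c6=2.
Step 34. [r1c2∈{2}] r1c2's peers cover all but 2, so r1c2=2.
Step 35. [r4c7∈{6}] only 6 remains possible at r4c7, so r4c7=6.
Step 36. [r3c7∈{7}] nothing but 7 survives at r3c7 ⇒ r3c7=7.
Step 37. [r5c6∈{4}] only 4 remains possible at r5c6. So r5c6=4.
Step 38. [r9c3∈{9}] nothing but 9 survives at r9c3, so r9c3=9.
Step 39. [r1c4∈{6}] nothing but 6 survives at r1c4, so r1c4=6.
Step 40. [r5c4∈{3}] nothing but 3 survives at r5c4. So r5c4=3.
Step 41. [r3c5∈{4}] r3c5 has the single candidate 4, so r3c5=4.
Step 42. [r5c7∈{5}] nothing but 5 survives at r5c7, so r5c7=5.
Step 43. [r3c9∈{2}] r3c9 has the single candidate 2 ⇒ r3c9=2.

Answer: 4 2 7 6 1 8 3 5 9 / 9 3 6 7 2 5 8 1 4 / 8 5 1 9 4 3 7 6 2 / 5 7 8 1 9 2 6 4 3 / 1 9 2 3 6 4 5 7 8 / 3 6 4 8 5 7 9 2 1 / 7 8 5 2 3 1 4 9 6 / 6 1 3 4 7 9 2 8 5 / 2 4 9 5 8 6 1 3 7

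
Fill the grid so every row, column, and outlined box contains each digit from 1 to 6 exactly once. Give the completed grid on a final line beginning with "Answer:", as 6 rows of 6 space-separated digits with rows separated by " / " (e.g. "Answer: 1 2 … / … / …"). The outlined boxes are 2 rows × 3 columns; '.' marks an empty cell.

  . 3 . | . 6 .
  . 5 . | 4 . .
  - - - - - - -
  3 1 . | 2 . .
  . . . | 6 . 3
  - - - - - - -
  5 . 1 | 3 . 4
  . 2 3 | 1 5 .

Step 1. [r4c2∈{4}] r4c2 has the single candidate 4 ⇒ r4c2=4.
Step 2. [r4c1∈{2}] r4c1 is down to just 2, so r4c1=2.
Step 3. [r1c3∈{2,4}] 4 has one home in col 3: r1c3 ⇒ r1c3=4.
Step 4. [r1c6∈{1,2,5}] across row 1, 2 lands solely at r1c6, so r1c6=2.
Step 5. [r2c6∈{1}] r2c6 is down to just 1. So r2c6=1.
Step 6. [r3c3∈{5,6}] r3c3 is the only open cell in row 3 admitting 6. So r3c3=6.
Step 7. [r2c1∈{6}] r2c1 is down to just 6 ⇒ r2c1=6.
Step 8. [r5c5∈{2}] r5c5 has the single candidate 2, so r5c5=2.
Step 9. [r1c4∈{5}] r1c4 is down to just 5, so r1c4=5.
Step 10. [r2c3∈{2}] only 2 remains possible at r2c3. So r2c3=2.
Step 11. [r6c1∈{4}] r6c1 is down to just 4 ⇒ r6c1=4.
Step 12. [r6c6∈{6}] r6c6 has the single candidate 6 ⇒ r6c6=6.
Step 13. [r4c3∈{5}] nothing but 5 survives at r4c3. So r4c3=5.
Step 14. [r5c2∈{6}] r5c2 has the single candidate 6 ⇒ r5c2=6.
Step 15. [r3c5∈{4}] only 4 remains possible at r3c5. So r3c5=4.
Step 16. [r2c5∈{3}] r2c5's peers cover all but 3. So r2c5=3.
Step 17. [r1c1∈{1}] only 1 remains possible at r1c1, so r1c1=1.
Step 18. [r3c6∈{5}] nothing but 5 survives at r3c6 ⇒ r3c6=5.
Step 19. [r4c5∈{1}] r4c5's peers cover all but 1. So r4c5=1.

Answer: 1 3 4 5 6 2 / 6 5 2 4 3 1 / 3 1 6 2 4 5 / 2 4 5 6 1 3 / 5 6 1 3 2 4 / 4 2 3 1 5 6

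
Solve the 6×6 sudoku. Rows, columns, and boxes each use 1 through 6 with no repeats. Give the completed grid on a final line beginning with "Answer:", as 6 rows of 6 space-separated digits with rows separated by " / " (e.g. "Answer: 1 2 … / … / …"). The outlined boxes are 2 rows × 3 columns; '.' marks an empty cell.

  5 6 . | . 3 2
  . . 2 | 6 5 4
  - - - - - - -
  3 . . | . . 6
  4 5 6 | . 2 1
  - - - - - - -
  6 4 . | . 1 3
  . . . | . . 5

Step 1. [r2c1∈{1}] r2c1 has the single candidate 1, so r2c1=1.
Step 2. [r6c1∈{2}] only 2 remains possible at r6c1 ⇒ r6c1=2.
Step 3. [r3c5∈{4}] r3c5's peers cover all but 4, so r3c5=4.
Step 4. [r3c3∈{1}] r3c3's peers cover all but 1, so r3c3=1.
Step 5. [r6c3∈{3}] r6c3 has the single candidate 3. So r6c3=3.
Step 6. [r1c3∈{4}] r1c3 is down to just 4, so r1c3=4.
Step 7. [r3c2∈{2}] r3c2's peers cover all but 2. So r3c2=2.
Step 8. [r2c2∈{3}] r2c2's peers cover all but 3. So r2c2=3.
Step 9. [r1c4∈{1}] r1c4 has the single candidate 1. So r1c4=1.
Step 10. [r6c2∈{1}] only 1 remains possible at r6c2, so r6c2=1.
Step 11. [r5c4∈{2}] r5c4 has the single candidate 2 ⇒ r5c4=2.
Step 12. [r3c4∈{5}] nothing but 5 survives at r3c4 ⇒ r3c4=5.
Step 13. [r5c3∈{5}] only 5 remains possible at r5c3. So r5c3=5.
Step 14. [r6c5∈{6}] only 6 remains possible at r6c5. So r6c5=6.
Step 15. [r6c4∈{4}] r6c4 is down to just 4, so r6c4=4.
Step 16. [r4c4∈{3}] r4c4's peers cover all but 3. So r4c4=3.

Answer: 5 6 4 1 3 2 / 1 3 2 6 5 4 / 3 2 1 5 4 6 / 4 5 6 3 2 1 / 6 4 5 2 1 3 / 2 1 3 4 6 5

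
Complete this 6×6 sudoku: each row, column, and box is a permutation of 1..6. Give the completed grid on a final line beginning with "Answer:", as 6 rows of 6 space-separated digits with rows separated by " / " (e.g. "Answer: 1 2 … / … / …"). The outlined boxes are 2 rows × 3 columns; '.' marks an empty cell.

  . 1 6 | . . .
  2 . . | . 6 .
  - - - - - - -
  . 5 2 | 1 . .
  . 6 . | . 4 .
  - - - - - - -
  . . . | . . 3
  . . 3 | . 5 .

Step 1. [r3c1∈{3,4}] r3c1 is the only open cell in row 3 admitting 4, so r3c1=4.
Step 2. [r5c5∈{1,2}] col 5 places 1 nowhere but r5c5, so r5c5=1.
Step 3. [r2c2∈{3,4}] col 2 places 3 nowhere but r2c2, so r2c2=3.
Step 4. [r2c3∈{4,5}] in box 1, 4 fits only at r2c3 ⇒ r2c3=4.
Step 5. [r2c4∈{5}] r2c4 is down to just 5 ⇒ r2c4=5.
Step 6. [r1c5∈{2,3}] across col 5, 2 lands solely at r1c5. So r1c5=2.
Step 7. [r1c4∈{3,4}] 3 has one home in row 1: r1c4 ⇒ r1c4=3.
Step 8. [r4c4∈{2}] r4c4 is down to just 2, so r4c4=2.
Step 9. [r6c6∈{2,4,6}] in col 6, 2 fits only at r6c6 ⇒ r6c6=2.
Step 10. [r6c2∈{4}] r6c2 is down to just 4. So r6c2=4.
Step 11. [r6c1∈{1,6}] r6c1 is the only open cell in row 6 admitting 1 ⇒ r6c1=1.
Step 12. [r5c1∈{5,6}] across col 1, 6 lands solely at r5c1 ⇒ r5c1=6.
Step 13. [r6c4∈{6}] r6c4 is down to just 6, so r6c4=6.
Step 14. [r3c6∈{6}] r3c6 is down to just 6 ⇒ r3c6=6.
Step 15. [r4c6∈{5}] only 5 remains possible at r4c6, so r4c6=5.
Step 16. [r1c6∈{4}] r1c6 is down to just 4. So r1c6=4.
Step 17. [r4c1∈{3}] nothing but 3 survives at r4c1 ⇒ r4c1=3.
Step 18. [r5c3∈{5}] only 5 remains possible at r5c3. So r5c3=5.
Step 19. [r5c4∈{4}] only 4 remains possible at r5c4. So r5c4=4.
Step 20. [r3c5∈{3}] only 3 remains possible at r3c5 ⇒ r3c5=3.
Step 21. [r5c2∈{2}] r5c2 is down to just 2 ⇒ r5c2=2.
Step 22. [r4c3∈{1}] r4c3's peers cover all but 1. So r4c3=1.
Step 23. [r2c6∈{1}] r2c6 has the single candidate 1 ⇒ r2c6=1.
Step 24. [r1c1∈{5}] r1c1 is down to just 5, so r1c1=5.

Answer: 5 1 6 3 2 4 / 2 3 4 5 6 1 / 4 5 2 1 3 6 / 3 6 1 2 4 5 / 6 2 5 4 1 3 / 1 4 3 6 5 2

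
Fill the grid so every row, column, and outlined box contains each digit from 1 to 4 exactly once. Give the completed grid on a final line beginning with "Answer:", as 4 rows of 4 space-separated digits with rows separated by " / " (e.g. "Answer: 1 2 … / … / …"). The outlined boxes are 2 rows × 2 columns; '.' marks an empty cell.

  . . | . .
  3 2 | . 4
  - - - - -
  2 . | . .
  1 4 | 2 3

Step 1. [r2c3∈{1}] r2c3 is down to just 1, so r2c3=1.
Step 2. [r1c4∈{2}] r1c4 has the single candidate 2, so r1c4=2.
Step 3. [r1c3∈{3}] r1c3 is down to just 3. So r1c3=3.
Step 4. [r3c2∈{3}] nothing but 3 survives at r3c2, so r3c2=3.
Step 5. [r1c2∈{1}] only 1 remains possible at r1c2. So r1c2=1.
Step 6. [r3c3∈{4}] r3c3 is down to just 4. So r3c3=4.
Step 7. [r1c1∈{4}] r1c1's peers cover all but 4, so r1c1=4.
Step 8. [r3c4∈{1}] nothing but 1 survives at r3c4 ⇒ r3c4=1.

Answer: 4 1 3 2 / 3 2 1 4 / 2 3 4 1 / 1 4 2 3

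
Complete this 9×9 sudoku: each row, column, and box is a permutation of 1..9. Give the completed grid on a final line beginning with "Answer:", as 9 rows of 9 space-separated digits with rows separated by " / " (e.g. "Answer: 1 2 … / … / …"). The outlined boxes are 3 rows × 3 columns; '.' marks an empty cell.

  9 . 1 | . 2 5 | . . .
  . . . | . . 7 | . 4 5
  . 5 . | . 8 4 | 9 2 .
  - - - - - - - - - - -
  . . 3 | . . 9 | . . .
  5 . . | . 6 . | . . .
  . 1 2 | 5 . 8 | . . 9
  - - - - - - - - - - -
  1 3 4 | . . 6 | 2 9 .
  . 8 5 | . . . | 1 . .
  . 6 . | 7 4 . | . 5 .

Step 1. [r7c9∈{7,8}] r7c9 is the only open cell in row 7 admitting 7 ⇒ r7c9=7.
Step 2. [r3c9∈{1,3,6}] r3c9 is the only open cell in box 3 admitting 1 ⇒ r3c9=1.
Step 3. [r8c9∈{3,4,6}] across row 8, 4 lands solely at r8c9 ⇒ r8c9=4.
Step 4. [r8c8∈{3,6}] 6 has one home in row 8: r8c8, so r8c8=6.
Step 5. [r4c7∈{4,5,6,7,8}] 5 has one home in row 4: r4c7. So r4c7=5.
Step 6. [r8c1∈{2,7}] r8c1 is the only open cell in row 8 admitting 7, so r8c1=7.
Step 7. [r1c2∈{4,7}] r1c2 is the only open cell in row 1 admitting 4. So r1c2=4.
Step 8. [r4c2∈{7}] r4c2's peers cover all but 7 ⇒ r4c2=7.
Step 9. [r4c5∈{1}] nothing but 1 survives at r4c5. So r4c5=1.
Step 10. [r4c8∈{8}] r4c8 is down to just 8, so r4c8=8.
Step 11. [r2c1∈{2,3,6,8}] in col 1, 8 fits only at r2c1. So r2c1=8.
Step 12. [r2c3∈{6}] only 6 remains possible at r2c3. So r2c3=6.
Step 13. [r2c7∈{3}] only 3 remains possible at r2c7, so r2c7=3.
Step 14. [r1c4∈{3,6}] row 1 places 3 nowhere but r1c4. So r1c4=3.
Step 15. [r1c8∈{7}] r1c8 is down to just 7. So r1c8=7.
Step 16. [r6c8∈{3}] r6c8 has the single candidate 3, so r6c8=3.
Step 17. [r5c6∈{2,3}] across row 5, 3 lands solely at r5c6, so r5c6=3.
Step 18. [r5c7∈{4,7}] 7 has one home in row 5: r5c7. So r5c7=7.
Step 19. [r5c4∈{2,4}] 4 has one home in row 5: r5c4 ⇒ r5c4=4.
Step 20. [r4c1∈{4,6}] 4 has one home in row 4: r4c1, so r4c1=4.
Step 21. [r4c9∈{2,6}] 6 has one home in row 4: r4c9. So r4c9=6.
Step 22. [r8c6∈{2}] r8c6 is down to just 2. So r8c6=2.
Step 23. [r9c7∈{8}] r9c7 is down to just 8 ⇒ r9c7=8.
Step 24. [r8c4∈{9}] nothing but 9 survives at r8c4, so r8c4=9.
Step 25. [r9c3∈{9}] r9c3's peers cover all but 9 ⇒ r9c3=9.
Step 26. [r5c9∈{2}] r5c9's peers cover all but 2 ⇒ r5c9=2.
Step 27. [r7c4∈{8}] only 8 remains possible at r7c4. So r7c4=8.
Step 28. [r9c6∈{1}] r9c6 is down to just 1. So r9c6=1.
Step 29. [r9c9∈{3}] r9c9 has the single candidate 3 ⇒ r9c9=3.
Step 30. [r1c7∈{6}] only 6 remains possible at r1c7, so r1c7=6.
Step 31. [r3c3∈{7}] r3c3's peers cover all but 7, so r3c3=7.
Step 32. [r2c4∈{1}] r2c4's peers cover all but 1, so r2c4=1.
Step 33. [r5c3∈{8}] r5c3 has the single candidate 8 ⇒ r5c3=8.
Step 34. [r1c9∈{8}] r1c9 has the single candidate 8, so r1c9=8.
Step 35. [r2c2∈{2}] r2c2's peers cover all but 2 ⇒ r2c2=2.
Step 36. [r8c5∈{3}] nothing but 3 survives at r8c5 ⇒ r8c5=3.
Step 37. [r3c4∈{6}] only 6 remains possible at r3c4, so r3c4=6.
Step 38. [r4c4∈{2}] only 2 remains possible at r4c4, so r4c4=2.
Step 39. [r2c5∈{9}] r2c5 is down to just 9 ⇒ r2c5=9.
Step 40. [r9c1∈{2}] only 2 remains possible at r9c1. So r9c1=2.
Step 41. [r3c1∈{3}] r3c1 has the single candidate 3, so r3c1=3.
Step 42. [r7c5∈{5}] nothing but 5 survives at r7c5, so r7c5=5.
Step 43. [r5c8∈{1}] only 1 remains possible at r5c8 ⇒ r5c8=1.
Step 44. [r6c1∈{6}] r6c1's peers cover all but 6, so r6c1=6.
Step 45. [r5c2∈{9}] nothing but 9 survives at r5c2, so r5c2=9.
Step 46. [r6c7∈{4}] r6c7 has the single candidate 4, so r6c7=4.
Step 47. [r6c5∈{7}] r6c5's peers cover all but 7 ⇒ r6c5=7.

Answer: 9 4 1 3 2 5 6 7 8 / 8 2 6 1 9 7 3 4 5 / 3 5 7 6 8 4 9 2 1 / 4 7 3 2 1 9 5 8 6 / 5 9 8 4 6 3 7 1 2 / 6 1 2 5 7 8 4 3 9 / 1 3 4 8 5 6 2 9 7 / 7 8 5 9 3 2 1 6 4 / 2 6 9 7 4 1 8 5 3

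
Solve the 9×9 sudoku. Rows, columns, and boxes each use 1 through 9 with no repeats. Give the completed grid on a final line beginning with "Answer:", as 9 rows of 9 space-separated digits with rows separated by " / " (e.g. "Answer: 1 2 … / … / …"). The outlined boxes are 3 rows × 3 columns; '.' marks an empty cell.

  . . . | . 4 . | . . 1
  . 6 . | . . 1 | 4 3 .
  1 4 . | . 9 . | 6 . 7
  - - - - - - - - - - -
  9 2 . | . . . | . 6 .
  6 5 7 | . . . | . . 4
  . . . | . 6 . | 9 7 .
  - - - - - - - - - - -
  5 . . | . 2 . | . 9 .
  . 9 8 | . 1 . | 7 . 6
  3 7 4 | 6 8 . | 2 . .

Step 1. [r5c5∈{3}] nothing but 3 survives at r5c5, so r5c5=3.
Step 2. [r9c9∈{5}] r9c9's peers cover all but 5. So r9c9=5.
Step 3. [r4c7∈{1,3,5,8}] across box 6, 5 lands solely at r4c7. So r4c7=5.
Step 4. [r1c7∈{8}] r1c7 is down to just 8 ⇒ r1c7=8.
Step 5. [r2c5∈{5,7}] 5 has one home in col 5: r2c5, so r2c5=5.
Step 6. [r5c8∈{1,2,8}] across col 8, 8 lands solely at r5c8, so r5c8=8.
Step 7. [r1c2∈{3}] r1c2's peers cover all but 3, so r1c2=3.
Step 8. [r6c2∈{1,8}] col 2 places 8 nowhere but r6c2, so r6c2=8.
Step 9. [r7c7∈{1,3}] col 7 places 3 nowhere but r7c7, so r7c7=3.
Step 10. [r6c9∈{2,3}] across box 6, 2 lands solely at r6c9 ⇒ r6c9=2.
Step 11. [r5c4∈{1,2,9}] r5c4 is the only open cell in col 4 admitting 9, so r5c4=9.
Step 12. [r1c3∈{2,5,9}] row 1 places 9 nowhere but r1c3, so r1c3=9.
Step 13. [r2c3∈{2}] r2c3 is down to just 2, so r2c3=2.
Step 14. [r1c1∈{7}] r1c1 has the single candidate 7 ⇒ r1c1=7.
Step 15. [r1c4∈{2}] r1c4's peers cover all but 2 ⇒ r1c4=2.
Step 16. [r2c4∈{7,8}] across row 2, 7 lands solely at r2c4. So r2c4=7.
Step 17. [r7c4∈{4}] nothing but 4 survives at r7c4 ⇒ r7c4=4.
Step 18. [r4c6∈{4,7,8}] 4 has one home in row 4: r4c6, so r4c6=4.
Step 19. [r3c6∈{3,8}] 8 has one home in col 6: r3c6, so r3c6=8.
Step 20. [r6c3∈{1,3}] across row 6, 3 lands solely at r6c3, so r6c3=3.
Step 21. [r6c6∈{5}] r6c6 has the single candidate 5 ⇒ r6c6=5.
Step 22. [r4c3∈{1}] only 1 remains possible at r4c3 ⇒ r4c3=1.
Step 23. [r8c6∈{3}] r8c6 has the single candidate 3 ⇒ r8c6=3.
Step 24. [r3c3∈{5}] nothing but 5 survives at r3c3. So r3c3=5.
Step 25. [r6c4∈{1}] r6c4 has the single candidate 1, so r6c4=1.
Step 26. [r6c1∈{4}] r6c1 has the single candidate 4 ⇒ r6c1=4.
Step 27. [r7c2∈{1}] r7c2's peers cover all but 1 ⇒ r7c2=1.
Step 28. [r9c6∈{9}] r9c6's peers cover all but 9 ⇒ r9c6=9.
Step 29. [r1c6∈{6}] r1c6 is down to just 6 ⇒ r1c6=6.
Step 30. [r8c4∈{5}] only 5 remains possible at r8c4. So r8c4=5.
Step 31. [r2c1∈{8}] r2c1 is down to just 8. So r2c1=8.
Step 32. [r5c7∈{1}] r5c7 is down to just 1 ⇒ r5c7=1.
Step 33. [r7c6∈{7}] r7c6 has the single candidate 7. So r7c6=7.
Step 34. [r8c8∈{4}] only 4 remains possible at r8c8 ⇒ r8c8=4.
Step 35. [r7c9∈{8}] r7c9 has the single candidate 8 ⇒ r7c9=8.
Step 36. [r4c9∈{3}] r4c9 is down to just 3, so r4c9=3.
Step 37. [r7c3∈{6}] r7c3 is down to just 6, so r7c3=6.
Step 38. [r3c4∈{3}] nothing but 3 survives at r3c4 ⇒ r3c4=3.
Step 39. [r4c4∈{8}] r4c4 has the single candidate 8. So r4c4=8.
Step 40. [r3c8∈{2}] r3c8 has the single candidate 2 ⇒ r3c8=2.
Step 41. [r9c8∈{1}] nothing but 1 survives at r9c8. So r9c8=1.
Step 42. [r4c5∈{7}] r4c5's peers cover all but 7 ⇒ r4c5=7.
Step 43. [r1c8∈{5}] nothing but 5 survives at r1c8. So r1c8=5.
Step 44. [r5c6∈{2}] r5c6 is down to just 2, so r5c6=2.
Step 45. [r8c1∈{2}] r8c1's peers cover all but 2, so r8c1=2.
Step 46. [r2c9∈{9}] nothing but 9 survives at r2c9, so r2c9=9.

Answer: 7 3 9 2 4 6 8 5 1 / 8 6 2 7 5 1 4 3 9 / 1 4 5 3 9 8 6 2 7 / 9 2 1 8 7 4 5 6 3 / 6 5 7 9 3 2 1 8 4 / 4 8 3 1 6 5 9 7 2 / 5 1 6 4 2 7 3 9 8 / 2 9 8 5 1 3 7 4 6 / 3 7 4 6 8 9 2 1 5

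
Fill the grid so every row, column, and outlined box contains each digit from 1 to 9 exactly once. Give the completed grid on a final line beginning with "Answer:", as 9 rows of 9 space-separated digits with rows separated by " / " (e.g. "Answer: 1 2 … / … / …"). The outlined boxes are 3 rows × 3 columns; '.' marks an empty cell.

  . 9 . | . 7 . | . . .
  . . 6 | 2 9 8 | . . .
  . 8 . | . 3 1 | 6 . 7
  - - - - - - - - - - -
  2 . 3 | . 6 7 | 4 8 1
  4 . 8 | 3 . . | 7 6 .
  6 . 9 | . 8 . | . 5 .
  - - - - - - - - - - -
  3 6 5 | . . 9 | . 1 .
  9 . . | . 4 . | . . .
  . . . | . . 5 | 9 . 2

Step 1. [r9c8∈{3,4,7}] in row 9, 3 fits only at r9c8. So r9c8=3.
Step 2. [r9c5∈{1}] r9c5's peers cover all but 1. So r9c5=1.
Step 3. [r2c2∈{1,3,4,5,7}] across col 2, 3 lands solely at r2c2, so r2c2=3.
Step 4. [r7c7∈{8}] nothing but 8 survives at r7c7. So r7c7=8.
Step 5. [r9c4∈{6,7,8}] in row 9, 6 fits only at r9c4 ⇒ r9c4=6.
Step 6. [r2c8∈{4}] nothing but 4 survives at r2c8. So r2c8=4.
Step 7. [r2c9∈{5}] only 5 remains possible at r2c9 ⇒ r2c9=5.
Step 8. [r8c2∈{1,2,7}] 2 has one home in col 2: r8c2, so r8c2=2.
Step 9. [r5c5∈{2,5}] col 5 places 5 nowhere but r5c5 ⇒ r5c5=5.
Step 10. [r6c7∈{2,3}] 2 has one home in box 6: r6c7, so r6c7=2.
Step 11. [r1c8∈{2}] r1c8 is down to just 2. So r1c8=2.
Step 12. [r6c6∈{4}] nothing but 4 survives at r6c6, so r6c6=4.
Step 13. [r8c8∈{7}] r8c8's peers cover all but 7 ⇒ r8c8=7.
Step 14. [r9c3∈{4,7}] r9c3 is the only open cell in col 3 admitting 7. So r9c3=7.
Step 15. [r3c1∈{5}] r3c1 is down to just 5. So r3c1=5.
Step 16. [r1c1∈{1}] r1c1 has the single candidate 1, so r1c1=1.
Step 17. [r3c4∈{4}] r3c4's peers cover all but 4, so r3c4=4.
Step 18. [r6c4∈{1}] r6c4 has the single candidate 1, so r6c4=1.
Step 19. [r1c7∈{3}] r1c7's peers cover all but 3. So r1c7=3.
Step 20. [r6c9∈{3}] only 3 remains possible at r6c9 ⇒ r6c9=3.
Step 21. [r5c9∈{9}] r5c9's peers cover all but 9, so r5c9=9.
Step 22. [r4c2∈{5}] r4c2 has the single candidate 5, so r4c2=5.
Step 23. [r7c9∈{4}] r7c9 has the single candidate 4, so r7c9=4.
Step 24. [r9c1∈{8}] r9c1 is down to just 8, so r9c1=8.
Step 25. [r8c4∈{8}] only 8 remains possible at r8c4 ⇒ r8c4=8.
Step 26. [r9c2∈{4}] nothing but 4 survives at r9c2. So r9c2=4.
Step 27. [r1c3∈{4}] r1c3 has the single candidate 4. So r1c3=4.
Step 28. [r3c3∈{2}] nothing but 2 survives at r3c3. So r3c3=2.
Step 29. [r8c6∈{3}] nothing but 3 survives at r8c6 ⇒ r8c6=3.
Step 30. [r5c2∈{1}] r5c2 has the single candidate 1 ⇒ r5c2=1.
Step 31. [r6c2∈{7}] nothing but 7 survives at r6c2, so r6c2=7.
Step 32. [r1c6∈{6}] r1c6 is down to just 6. So r1c6=6.
Step 33. [r7c5∈{2}] r7c5 has the single candidate 2, so r7c5=2.
Step 34. [r1c4∈{5}] r1c4 is down to just 5. So r1c4=5.
Step 35. [r2c1∈{7}] r2c1 has the single candidate 7, so r2c1=7.
Step 36. [r5c6∈{2}] r5c6's peers cover all but 2. So r5c6=2.
Step 37. [r4c4∈{9}] r4c4's peers cover all but 9. So r4c4=9.
Step 38. [r2c7∈{1}] nothing but 1 survives at r2c7 ⇒ r2c7=1.
Step 39. [r8c3∈{1}] nothing but 1 survives at r8c3, so r8c3=1.
Step 40. [r8c9∈{6}] nothing but 6 survives at r8c9. So r8c9=6.
Step 41. [r3c8∈{9}] r3c8 is down to just 9. So r3c8=9.
Step 42. [r8c7∈{5}] only 5 remains possible at r8c7, so r8c7=5.
Step 43. [r1c9∈{8}] nothing but 8 survives at r1c9, so r1c9=8.
Step 44. [r7c4∈{7}] r7c4 has the single candidate 7 ⇒ r7c4=7.

Answer: 1 9 4 5 7 6 3 2 8 / 7 3 6 2 9 8 1 4 5 / 5 8 2 4 3 1 6 9 7 / 2 5 3 9 6 7 4 8 1 / 4 1 8 3 5 2 7 6 9 / 6 7 9 1 8 4 2 5 3 / 3 6 5 7 2 9 8 1 4 / 9 2 1 8 4 3 5 7 6 / 8 4 7 6 1 5 9 3 2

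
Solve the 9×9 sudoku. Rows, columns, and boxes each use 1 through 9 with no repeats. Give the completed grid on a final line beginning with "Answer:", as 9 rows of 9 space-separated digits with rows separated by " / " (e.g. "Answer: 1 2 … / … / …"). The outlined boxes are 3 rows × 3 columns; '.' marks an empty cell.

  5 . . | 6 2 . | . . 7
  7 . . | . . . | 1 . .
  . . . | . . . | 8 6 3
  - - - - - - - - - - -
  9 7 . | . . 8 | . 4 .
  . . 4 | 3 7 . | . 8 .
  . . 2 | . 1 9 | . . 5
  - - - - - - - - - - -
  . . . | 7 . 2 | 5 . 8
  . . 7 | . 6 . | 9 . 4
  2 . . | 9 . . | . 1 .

Step 1. [r7c8∈{3}] r7c8's peers cover all but 3, so r7c8=3.
Step 2. [r7c5∈{4}] r7c5 is down to just 4. So r7c5=4.
Step 3. [r9c2∈{3,4,5,6,8}] row 9 places 4 nowhere but r9c2, so r9c2=4.
Step 4. [r4c5∈{5}] nothing but 5 survives at r4c5 ⇒ r4c5=5.
Step 5. [r9c3∈{3,5,6,8}] in col 3, 5 fits only at r9c3, so r9c3=5.
Step 6. [r1c8∈{9}] r1c8 has the single candidate 9, so r1c8=9.
Step 7. [r9c6∈{3}] r9c6's peers cover all but 3. So r9c6=3.
Step 8. [r2c5∈{3,8,9}] in col 5, 3 fits only at r2c5 ⇒ r2c5=3.
Step 9. [r2c4∈{4,5,8}] 8 has one home in box 2: r2c4, so r2c4=8.
Step 10. [r5c6∈{6}] r5c6's peers cover all but 6, so r5c6=6.
Step 11. [r5c1∈{1}] r5c1 is down to just 1 ⇒ r5c1=1.
Step 12. [r2c6∈{4,5}] across row 2, 4 lands solely at r2c6. So r2c6=4.
Step 13. [r1c6∈{1}] r1c6 is down to just 1, so r1c6=1.
Step 14. [r2c9∈{2}] nothing but 2 survives at r2c9 ⇒ r2c9=2.
Step 15. [r7c1∈{6}] r7c1's peers cover all but 6, so r7c1=6.
Step 16. [r3c4∈{5}] r3c4 is down to just 5. So r3c4=5.
Step 17. [r1c3∈{3,8}] r1c3 is the only open cell in col 3 admitting 8. So r1c3=8.
Step 18. [r4c3∈{3,6}] col 3 places 3 nowhere but r4c3. So r4c3=3.
Step 19. [r6c2∈{6,8}] across box 4, 6 lands solely at r6c2. So r6c2=6.
Step 20. [r2c2∈{9}] only 9 remains possible at r2c2. So r2c2=9.
Step 21. [r7c2∈{1}] nothing but 1 survives at r7c2, so r7c2=1.
Step 22. [r8c2∈{3,8}] in col 2, 8 fits only at r8c2. So r8c2=8.
Step 23. [r9c9∈{6}] r9c9's peers cover all but 6, so r9c9=6.
Step 24. [r5c7∈{2}] nothing but 2 survives at r5c7 ⇒ r5c7=2.
Step 25. [r6c8∈{7}] only 7 remains possible at r6c8 ⇒ r6c8=7.
Step 26. [r3c1∈{4}] nothing but 4 survives at r3c1 ⇒ r3c1=4.
Step 27. [r3c3∈{1}] only 1 remains possible at r3c3. So r3c3=1.
Step 28. [r8c8∈{2}] r8c8 is down to just 2, so r8c8=2.
Step 29. [r6c1∈{8}] r6c1 has the single candidate 8. So r6c1=8.
Step 30. [r3c6∈{7}] r3c6 has the single candidate 7. So r3c6=7.
Step 31. [r4c4∈{2}] r4c4 is down to just 2 ⇒ r4c4=2.
Step 32. [r2c8∈{5}] r2c8 is down to just 5. So r2c8=5.
Step 33. [r8c1∈{3}] r8c1's peers cover all but 3. So r8c1=3.
Step 34. [r9c7∈{7}] r9c7 is down to just 7 ⇒ r9c7=7.
Step 35. [r8c4∈{1}] r8c4 has the single candidate 1, so r8c4=1.
Step 36. [r3c2∈{2}] only 2 remains possible at r3c2. So r3c2=2.
Step 37. [r7c3∈{9}] r7c3 is down to just 9. So r7c3=9.
Step 38. [r9c5∈{8}] nothing but 8 survives at r9c5, so r9c5=8.
Step 39. [r5c2∈{5}] nothing but 5 survives at r5c2, so r5c2=5.
Step 40. [r6c7∈{3}] r6c7 is down to just 3 ⇒ r6c7=3.
Step 41. [r4c9∈{1}] only 1 remains possible at r4c9, so r4c9=1.
Step 42. [r8c6∈{5}] r8c6 is down to just 5 ⇒ r8c6=5.
Step 43. [r4c7∈{6}] r4c7 is down to just 6. So r4c7=6.
Step 44. [r2c3∈{6}] only 6 remains possible at r2c3 ⇒ r2c3=6.
Step 45. [r3c5∈{9}] only 9 remains possible at r3c5. So r3c5=9.
Step 46. [r6c4∈{4}] only 4 remains possible at r6c4. So r6c4=4.
Step 47. [r5c9∈{9}] only 9 remains possible at r5c9 ⇒ r5c9=9.
Step 48. [r1c2∈{3}] r1c2's peers cover all but 3 ⇒ r1c2=3.
Step 49. [r1c7∈{4}] only 4 remains possible at r1c7 ⇒ r1c7=4.

Answer: 5 3 8 6 2 1 4 9 7 / 7 9 6 8 3 4 1 5 2 / 4 2 1 5 9 7 8 6 3 / 9 7 3 2 5 8 6 4 1 / 1 5 4 3 7 6 2 8 9 / 8 6 2 4 1 9 3 7 5 / 6 1 9 7 4 2 5 3 8 / 3 8 7 1 6 5 9 2 4 / 2 4 5 9 8 3 7 1 6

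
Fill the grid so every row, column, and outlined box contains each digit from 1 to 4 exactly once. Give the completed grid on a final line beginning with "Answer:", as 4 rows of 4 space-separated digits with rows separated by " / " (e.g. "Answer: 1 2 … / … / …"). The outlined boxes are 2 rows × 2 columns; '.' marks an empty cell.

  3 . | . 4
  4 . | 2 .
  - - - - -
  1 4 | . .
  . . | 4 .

Step 1. [r4c4∈{1,2,3}] across row 4, 1 lands solely at r4c4, so r4c4=1.
Step 2. [r1c2∈{1,2}] row 1 places 2 nowhere but r1c2. So r1c2=2.
Step 3. [r2c4∈{3}] r2c4 has the single candidate 3, so r2c4=3.
Step 4. [r4c2∈{3}] r4c2 has the single candidate 3 ⇒ r4c2=3.
Step 5. [r3c3∈{3}] r3c3's peers cover all but 3. So r3c3=3.
Step 6. [r1c3∈{1}] r1c3 is down to just 1 ⇒ r1c3=1.
Step 7. [r4c1∈{2}] r4c1 has the single candidate 2 ⇒ r4c1=2.
Step 8. [r3c4∈{2}] only 2 remains possible at r3c4 ⇒ r3c4=2.
Step 9. [r2c2∈{1}] only 1 remains possible at r2c2. So r2c2=1.

Answer: 3 2 1 4 / 4 1 2 3 / 1 4 3 2 / 2 3 4 1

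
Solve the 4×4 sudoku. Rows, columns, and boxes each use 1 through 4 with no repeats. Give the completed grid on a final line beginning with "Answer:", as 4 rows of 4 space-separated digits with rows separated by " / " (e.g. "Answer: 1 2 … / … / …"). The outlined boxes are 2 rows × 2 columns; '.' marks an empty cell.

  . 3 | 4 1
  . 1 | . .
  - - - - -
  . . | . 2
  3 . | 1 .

Step 1. [r2c1∈{2,4}] 4 has one home in row 2: r2c1, so r2c1=4.
Step 2. [r2c4∈{3}] r2c4 has the single candidate 3. So r2c4=3.
Step 3. [r4c4∈{4}] only 4 remains possible at r4c4 ⇒ r4c4=4.
Step 4. [r3c2∈{4}] only 4 remains possible at r3c2, so r3c2=4.
Step 5. [r3c1∈{1}] only 1 remains possible at r3c1 ⇒ r3c1=1.
Step 6. [r1c1∈{2}] r1c1 has the single candidate 2, so r1c1=2.
Step 7. [r3c3∈{3}] nothing but 3 survives at r3c3 ⇒ r3c3=3.
Step 8. [r2c3∈{2}] only 2 remains possible at r2c3. So r2c3=2.
Step 9. [r4c2∈{2}] only 2 remains possible at r4c2. So r4c2=2.

Answer: 2 3 4 1 / 4 1 2 3 / 1 4 3 2 / 3 2 1 4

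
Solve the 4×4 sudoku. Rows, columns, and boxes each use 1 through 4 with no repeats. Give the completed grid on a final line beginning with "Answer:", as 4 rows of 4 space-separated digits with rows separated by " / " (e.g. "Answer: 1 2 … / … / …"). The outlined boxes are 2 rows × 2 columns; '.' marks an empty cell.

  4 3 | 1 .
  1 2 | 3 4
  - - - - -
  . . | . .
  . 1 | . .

Step 1. [r1c4∈{2}] r1c4 is down to just 2. So r1c4=2.
Step 2. [r4c4∈{3}] r4c4 has the single candidate 3 ⇒ r4c4=3.
Step 3. [r4c1∈{2}] only 2 remains possible at r4c1. So r4c1=2.
Step 4. [r3c2∈{4}] r3c2's peers cover all but 4, so r3c2=4.
Step 5. [r3c1∈{3}] r3c1's peers cover all but 3 ⇒ r3c1=3.
Step 6. [r3c4∈{1}] r3c4's peers cover all but 1. So r3c4=1.
Step 7. [r4c3∈{4}] r4c3 is down to just 4 ⇒ r4c3=4.
Step 8. [r3c3∈{2}] r3c3 has the single candidate 2, so r3c3=2.

Answer: 4 3 1 2 / 1 2 3 4 / 3 4 2 1 / 2 1 4 3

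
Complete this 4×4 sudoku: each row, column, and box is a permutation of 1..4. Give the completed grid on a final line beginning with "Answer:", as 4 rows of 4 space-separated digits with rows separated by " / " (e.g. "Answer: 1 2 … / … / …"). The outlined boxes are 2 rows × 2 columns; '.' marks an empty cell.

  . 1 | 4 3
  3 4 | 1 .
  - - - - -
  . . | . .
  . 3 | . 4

Step 1. [r3c2∈{2}] r3c2 has the single candidate 2 ⇒ r3c2=2.
Step 2. [r4c1∈{1}] r4c1's peers cover all but 1 ⇒ r4c1=1.
Step 3. [r3c4∈{1}] nothing but 1 survives at r3c4. So r3c4=1.
Step 4. [r1c1∈{2}] r1c1's peers cover all but 2. So r1c1=2.
Step 5. [r3c3∈{3}] nothing but 3 survives at r3c3 ⇒ r3c3=3.
Step 6. [r4c3∈{2}] r4c3 is down to just 2, so r4c3=2.
Step 7. [r2c4∈{2}] r2c4 has the single candidate 2. So r2c4=2.
Step 8. [r3c1∈{4}] r3c1 has the single candidate 4, so r3c1=4.

Answer: 2 1 4 3 / 3 4 1 2 / 4 2 3 1 / 1 3 2 4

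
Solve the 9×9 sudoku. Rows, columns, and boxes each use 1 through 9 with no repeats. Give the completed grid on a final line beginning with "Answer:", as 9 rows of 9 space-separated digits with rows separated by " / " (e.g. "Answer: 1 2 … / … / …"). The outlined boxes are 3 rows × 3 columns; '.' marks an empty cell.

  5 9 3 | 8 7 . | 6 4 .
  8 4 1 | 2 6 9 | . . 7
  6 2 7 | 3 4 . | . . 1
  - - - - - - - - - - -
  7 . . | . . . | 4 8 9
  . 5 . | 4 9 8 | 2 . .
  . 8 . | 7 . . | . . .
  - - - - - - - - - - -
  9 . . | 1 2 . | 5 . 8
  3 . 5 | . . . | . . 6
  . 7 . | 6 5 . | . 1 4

Step 1. [r5c3∈{6}] r5c3 is down to just 6, so r5c3=6.
Step 2. [r4c6∈{1,2,3,5,6}] in row 4, 6 fits only at r4c6. So r4c6=6.
Step 3. [r6c6∈{1,2,3,5}] 2 has one home in col 6: r6c6. So r6c6=2.
Step 4. [r9c7∈{3,9}] across row 9, 9 lands solely at r9c7. So r9c7=9.
Step 5. [r7c8∈{3,7}] box 9 places 3 nowhere but r7c8, so r7c8=3.
Step 6. [r6c7∈{1,3}] in col 7, 1 fits only at r6c7. So r6c7=1.
Step 7. [r2c8∈{5}] r2c8 is down to just 5, so r2c8=5.
Step 8. [r7c6∈{4,7}] in row 7, 7 fits only at r7c6 ⇒ r7c6=7.
Step 9. [r6c5∈{3}] nothing but 3 survives at r6c5. So r6c5=3.
Step 10. [r8c2∈{1}] only 1 remains possible at r8c2 ⇒ r8c2=1.
Step 11. [r9c3∈{2,8}] r9c3 is the only open cell in row 9 admitting 8. So r9c3=8.
Step 12. [r8c8∈{2,7}] in row 8, 2 fits only at r8c8. So r8c8=2.
Step 13. [r6c3∈{4,9}] across row 6, 9 lands solely at r6c3. So r6c3=9.
Step 14. [r6c8∈{6}] r6c8 is down to just 6. So r6c8=6.
Step 15. [r8c7∈{7}] r8c7's peers cover all but 7. So r8c7=7.
Step 16. [r8c5∈{8}] r8c5's peers cover all but 8. So r8c5=8.
Step 17. [r4c2∈{3}] r4c2 has the single candidate 3 ⇒ r4c2=3.
Step 18. [r5c1∈{1}] only 1 remains possible at r5c1, so r5c1=1.
Step 19. [r1c6∈{1}] nothing but 1 survives at r1c6, so r1c6=1.
Step 20. [r9c1∈{2}] r9c1's peers cover all but 2. So r9c1=2.
Step 21. [r5c8∈{7}] nothing but 7 survives at r5c8 ⇒ r5c8=7.
Step 22. [r8c4∈{9}] only 9 remains possible at r8c4. So r8c4=9.
Step 23. [r4c5∈{1}] only 1 remains possible at r4c5 ⇒ r4c5=1.
Step 24. [r6c1∈{4}] only 4 remains possible at r6c1 ⇒ r6c1=4.
Step 25. [r7c3∈{4}] only 4 remains possible at r7c3, so r7c3=4.
Step 26. [r5c9∈{3}] nothing but 3 survives at r5c9 ⇒ r5c9=3.
Step 27. [r3c6∈{5}] r3c6 is down to just 5. So r3c6=5.
Step 28. [r1c9∈{2}] nothing but 2 survives at r1c9. So r1c9=2.
Step 29. [r4c4∈{5}] r4c4 has the single candidate 5. So r4c4=5.
Step 30. [r6c9∈{5}] nothing but 5 survives at r6c9, so r6c9=5.
Step 31. [r3c8∈{9}] only 9 remains possible at r3c8, so r3c8=9.
Step 32. [r3c7∈{8}] nothing but 8 survives at r3c7 ⇒ r3c7=8.
Step 33. [r7c2∈{6}] r7c2 has the single candidate 6. So r7c2=6.
Step 34. [r4c3∈{2}] r4c3 has the single candidate 2, so r4c3=2.
Step 35. [r9c6∈{3}] r9c6 has the single candidate 3, so r9c6=3.
Step 36. [r8c6∈{4}] r8c6 is down to just 4 ⇒ r8c6=4.
Step 37. [r2c7∈{3}] nothing but 3 survives at r2c7 ⇒ r2c7=3.

Answer: 5 9 3 8 7 1 6 4 2 / 8 4 1 2 6 9 3 5 7 / 6 2 7 3 4 5 8 9 1 / 7 3 2 5 1 6 4 8 9 / 1 5 6 4 9 8 2 7 3 / 4 8 9 7 3 2 1 6 5 / 9 6 4 1 2 7 5 3 8 / 3 1 5 9 8 4 7 2 6 / 2 7 8 6 5 3 9 1 4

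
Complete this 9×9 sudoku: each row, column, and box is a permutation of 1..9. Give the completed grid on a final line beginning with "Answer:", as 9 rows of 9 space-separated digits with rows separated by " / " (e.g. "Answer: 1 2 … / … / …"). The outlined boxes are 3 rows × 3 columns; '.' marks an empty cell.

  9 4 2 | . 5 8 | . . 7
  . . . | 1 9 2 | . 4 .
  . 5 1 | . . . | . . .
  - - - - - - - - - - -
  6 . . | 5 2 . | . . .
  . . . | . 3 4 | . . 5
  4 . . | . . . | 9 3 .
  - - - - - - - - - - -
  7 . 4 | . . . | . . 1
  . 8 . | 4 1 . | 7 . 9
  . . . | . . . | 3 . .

Step 1. [r1c4∈{3,6}] r1c4 is the only open cell in row 1 admitting 3, so r1c4=3.
Step 2. [r6c3∈{5,7,8}] r6c3 is the only open cell in row 6 admitting 5. So r6c3=5.
Step 3. [r9c9∈{2,4,6,8}] 4 has one home in row 9: r9c9, so r9c9=4.
Step 4. [r4c9∈{8}] r4c9 is down to just 8, so r4c9=8.
Step 5. [r2c7∈{5,6,8}] r2c7 is the only open cell in row 2 admitting 5. So r2c7=5.
Step 6. [r3c8∈{2,6,8,9}] in row 3, 9 fits only at r3c8, so r3c8=9.
Step 7. [r3c7∈{2,6,8}] in box 3, 8 fits only at r3c7 ⇒ r3c7=8.
Step 8. [r3c1∈{3}] r3c1 has the single candidate 3 ⇒ r3c1=3.
Step 9. [r3c9∈{2,6}] row 3 places 2 nowhere but r3c9 ⇒ r3c9=2.
Step 10. [r6c9∈{6}] r6c9 has the single candidate 6, so r6c9=6.
Step 11. [r5c4∈{6,7,8,9}] 6 has one home in row 5: r5c4, so r5c4=6.
Step 12. [r4c6∈{1,7,9}] across box 5, 9 lands solely at r4c6, so r4c6=9.
Step 13. [r6c2∈{1,2,7}] in row 6, 2 fits only at r6c2 ⇒ r6c2=2.
Step 14. [r3c4∈{7}] r3c4 has the single candidate 7. So r3c4=7.
Step 15. [r3c6∈{6}] nothing but 6 survives at r3c6 ⇒ r3c6=6.
Step 16. [r6c4∈{8}] r6c4 has the single candidate 8, so r6c4=8.
Step 17. [r6c5∈{7}] r6c5's peers cover all but 7. So r6c5=7.
Step 18. [r2c1∈{8}] only 8 remains possible at r2c1, so r2c1=8.
Step 19. [r5c1∈{1}] r5c1 is down to just 1 ⇒ r5c1=1.
Step 20. [r9c2∈{1,6,9}] r9c2 is the only open cell in row 9 admitting 1. So r9c2=1.
Step 21. [r5c3∈{7,8,9}] across row 5, 8 lands solely at r5c3. So r5c3=8.
Step 22. [r9c3∈{6,9}] r9c3 is the only open cell in col 3 admitting 9, so r9c3=9.
Step 23. [r9c4∈{2}] r9c4 has the single candidate 2 ⇒ r9c4=2.
Step 24. [r9c1∈{5}] r9c1 has the single candidate 5. So r9c1=5.
Step 25. [r5c7∈{2}] r5c7 is down to just 2. So r5c7=2.
Step 26. [r7c7∈{6}] r7c7 is down to just 6, so r7c7=6.
Step 27. [r7c2∈{3}] r7c2's peers cover all but 3 ⇒ r7c2=3.
Step 28. [r4c2∈{7}] r4c2 has the single candidate 7. So r4c2=7.
Step 29. [r7c8∈{2,5,8}] r7c8 is the only open cell in row 7 admitting 2 ⇒ r7c8=2.
Step 30. [r4c8∈{1}] r4c8 has the single candidate 1. So r4c8=1.
Step 31. [r8c8∈{5}] nothing but 5 survives at r8c8, so r8c8=5.
Step 32. [r9c5∈{6,8}] r9c5 is the only open cell in row 9 admitting 6. So r9c5=6.
Step 33. [r2c2∈{6}] r2c2 has the single candidate 6, so r2c2=6.
Step 34. [r9c8∈{8}] r9c8 has the single candidate 8, so r9c8=8.
Step 35. [r2c3∈{7}] r2c3 is down to just 7, so r2c3=7.
Step 36. [r4c3∈{3}] r4c3 has the single candidate 3. So r4c3=3.
Step 37. [r9c6∈{7}] r9c6 has the single candidate 7, so r9c6=7.
Step 38. [r7c5∈{8}] nothing but 8 survives at r7c5. So r7c5=8.
Step 39. [r1c7∈{1}] r1c7's peers cover all but 1. So r1c7=1.
Step 40. [r3c5∈{4}] r3c5's peers cover all but 4, so r3c5=4.
Step 41. [r7c6∈{5}] r7c6's peers cover all but 5 ⇒ r7c6=5.
Step 42. [r5c2∈{9}] r5c2 has the single candidate 9. So r5c2=9.
Step 43. [r8c6∈{3}] r8c6's peers cover all but 3 ⇒ r8c6=3.
Step 44. [r4c7∈{4}] r4c7 is down to just 4, so r4c7=4.
Step 45. [r5c8∈{7}] nothing but 7 survives at r5c8, so r5c8=7.
Step 46. [r7c4∈{9}] r7c4 has the single candidate 9 ⇒ r7c4=9.
Step 47. [r2c9∈{3}] r2c9 is down to just 3, so r2c9=3.
Step 48. [r8c1∈{2}] r8c1 is down to just 2. So r8c1=2.
Step 49. [r6c6∈{1}] only 1 remains possible at r6c6, so r6c6=1.
Step 50. [r8c3∈{6}] r8c3's peers cover all but 6. So r8c3=6.
Step 51. [r1c8∈{6}] r1c8 is down to just 6. So r1c8=6.

Answer: 9 4 2 3 5 8 1 6 7 / 8 6 7 1 9 2 5 4 3 / 3 5 1 7 4 6 8 9 2 / 6 7 3 5 2 9 4 1 8 / 1 9 8 6 3 4 2 7 5 / 4 2 5 8 7 1 9 3 6 / 7 3 4 9 8 5 6 2 1 / 2 8 6 4 1 3 7 5 9 / 5 1 9 2 6 7 3 8 4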